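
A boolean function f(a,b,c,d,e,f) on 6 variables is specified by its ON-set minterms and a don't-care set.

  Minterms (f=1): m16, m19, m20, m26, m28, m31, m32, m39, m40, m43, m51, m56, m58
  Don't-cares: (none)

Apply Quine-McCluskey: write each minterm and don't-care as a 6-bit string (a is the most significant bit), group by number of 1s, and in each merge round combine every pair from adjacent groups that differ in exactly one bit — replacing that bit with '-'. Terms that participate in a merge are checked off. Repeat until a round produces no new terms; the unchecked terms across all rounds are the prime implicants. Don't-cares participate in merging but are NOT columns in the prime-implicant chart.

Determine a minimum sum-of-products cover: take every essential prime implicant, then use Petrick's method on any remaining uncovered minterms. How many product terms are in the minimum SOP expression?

9

Round 0: 010000✓ 010011✓ 010100✓ 011010✓ 011100✓ 011111 100000✓ 100111 101000✓ 101011 110011✓ 111000✓ 111010✓
Round 1: -10011 -11010 01-100 010-00 1-1000 10-000 1110-0
PIs = {-10011, -11010, 01-100, 010-00, 011111, 1-1000, 10-000, 100111, 101011, 1110-0}
Coverage chart:
  m16: 010-00 ←essential
  m19: -10011 ←essential
  m20: 01-100,010-00
  m26: -11010 ←essential
  m28: 01-100 ←essential
  m31: 011111 ←essential
  m32: 10-000 ←essential
  m39: 100111 ←essential
  m40: 1-1000,10-000
  m43: 101011 ←essential
  m51: -10011 ←essential
  m56: 1-1000,1110-0
  m58: -11010,1110-0
Essential: -10011, -11010, 01-100, 010-00, 011111, 10-000, 100111, 101011
Petrick residual → 1-1000
Min cover (9 terms): bc'd'ef + bcd'ef' + a'bde'f' + a'bc'e'f' + a'bcdef + acd'e'f' + ab'd'e'f' + ab'c'def + ab'cd'ef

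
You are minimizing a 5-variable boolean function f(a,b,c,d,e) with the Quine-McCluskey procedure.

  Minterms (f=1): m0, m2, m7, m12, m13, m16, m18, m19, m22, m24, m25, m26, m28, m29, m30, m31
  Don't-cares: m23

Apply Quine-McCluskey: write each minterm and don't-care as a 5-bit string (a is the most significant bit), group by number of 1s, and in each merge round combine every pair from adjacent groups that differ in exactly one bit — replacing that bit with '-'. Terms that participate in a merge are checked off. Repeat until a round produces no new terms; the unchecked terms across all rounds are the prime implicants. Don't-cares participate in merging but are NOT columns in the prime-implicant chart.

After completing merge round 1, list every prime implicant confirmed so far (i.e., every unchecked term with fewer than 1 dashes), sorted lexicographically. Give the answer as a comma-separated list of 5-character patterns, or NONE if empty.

Round 0: 00000✓ 00010✓ 00111✓ 01100✓ 01101✓ 10000✓ 10010✓ 10011✓ 10110✓ 10111✓ 11000✓ 11001✓ 11010✓ 11100✓ 11101✓ 11110✓ 11111✓
Round 1: -0000✓ -0010✓ -0111 -1100✓ -1101✓ 000-0✓ 0110-✓ 1-000✓ 1-010✓ 1-110✓ 1-111✓ 10-10✓ 10-11✓ 100-0✓ 1001-✓ 1011-✓ 11-00✓ 11-01✓ 11-10✓ 110-0✓ 1100-✓ 111-0✓ 111-1✓ 1110-✓ 1111-✓
Round 2: -00-0 -110- 1--10 1-0-0 1-11- 10-1- 11--0 11-0- 111--
PIs = {-00-0, -0111, -110-, 1--10, 1-0-0, 1-11-, 10-1-, 11--0, 11-0-, 111--}

NONE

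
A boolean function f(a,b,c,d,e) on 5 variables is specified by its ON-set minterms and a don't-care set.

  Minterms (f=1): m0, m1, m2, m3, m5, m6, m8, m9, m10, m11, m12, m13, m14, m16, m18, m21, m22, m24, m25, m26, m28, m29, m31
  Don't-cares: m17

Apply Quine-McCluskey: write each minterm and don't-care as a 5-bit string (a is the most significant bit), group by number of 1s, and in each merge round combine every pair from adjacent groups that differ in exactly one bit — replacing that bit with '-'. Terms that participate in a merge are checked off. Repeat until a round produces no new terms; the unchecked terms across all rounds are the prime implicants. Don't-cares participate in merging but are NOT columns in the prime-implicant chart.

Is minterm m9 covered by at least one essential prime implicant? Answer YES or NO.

size-2^0 implicants → 00000(✓)  00001(✓)  00010(✓)  00011(✓)  00101(✓)  00110(✓)  01000(✓)  01001(✓)  01010(✓)  01011(✓)  01100(✓)  01101(✓)  01110(✓)  10000(✓)  10001(✓)  10010(✓)  10101(✓)  10110(✓)  11000(✓)  11001(✓)  11010(✓)  11100(✓)  11101(✓)  11111(✓)
size-2^1 implicants → -0000(✓)  -0001(✓)  -0010(✓)  -0101(✓)  -0110(✓)  -1000(✓)  -1001(✓)  -1010(✓)  -1100(✓)  -1101(✓)  0-000(✓)  0-001(✓)  0-010(✓)  0-011(✓)  0-101(✓)  0-110(✓)  00-01(✓)  00-10(✓)  000-0(✓)  000-1(✓)  0000-(✓)  0001-(✓)  01-00(✓)  01-01(✓)  01-10(✓)  010-0(✓)  010-1(✓)  0100-(✓)  0101-(✓)  011-0(✓)  0110-(✓)  1-000(✓)  1-001(✓)  1-010(✓)  1-101(✓)  10-01(✓)  10-10(✓)  100-0(✓)  1000-(✓)  11-00(✓)  11-01(✓)  110-0(✓)  1100-(✓)  111-1  1110-(✓)
size-2^2 implicants → --000(✓)  --001(✓)  --010(✓)  --101(✓)  -0-01(✓)  -0-10  -00-0(✓)  -000-(✓)  -1-00(✓)  -1-01(✓)  -10-0(✓)  -100-(✓)  -110-(✓)  0--01(✓)  0--10  0-0-0(✓)  0-0-1(✓)  0-00-(✓)  0-01-(✓)  000--(✓)  01--0  01-0-(✓)  010--(✓)  1--01(✓)  1-0-0(✓)  1-00-(✓)  11-0-(✓)
size-2^3 implicants → ---01  --0-0  --00-  -1-0-  0-0--
Unchecked terms (primes): ---01, --0-0, --00-, -0-10, -1-0-, 0--10, 0-0--, 01--0, 111-1
Minterm coverage:
  m0 ⊆ --0-0,--00-,0-0--
  m1 ⊆ ---01,--00-,0-0--
  m2 ⊆ --0-0,-0-10,0--10,0-0--
  m3 ⊆ 0-0-- [E]
  m5 ⊆ ---01 [E]
  m6 ⊆ -0-10,0--10
  m8 ⊆ --0-0,--00-,-1-0-,0-0--,01--0
  m9 ⊆ ---01,--00-,-1-0-,0-0--
  m10 ⊆ --0-0,0--10,0-0--,01--0
  m11 ⊆ 0-0-- [E]
  m12 ⊆ -1-0-,01--0
  m13 ⊆ ---01,-1-0-
  m14 ⊆ 0--10,01--0
  m16 ⊆ --0-0,--00-
  m18 ⊆ --0-0,-0-10
  m21 ⊆ ---01 [E]
  m22 ⊆ -0-10 [E]
  m24 ⊆ --0-0,--00-,-1-0-
  m25 ⊆ ---01,--00-,-1-0-
  m26 ⊆ --0-0 [E]
  m28 ⊆ -1-0- [E]
  m29 ⊆ ---01,-1-0-,111-1
  m31 ⊆ 111-1 [E]
E = {---01, --0-0, -0-10, -1-0-, 0-0--, 111-1}

YES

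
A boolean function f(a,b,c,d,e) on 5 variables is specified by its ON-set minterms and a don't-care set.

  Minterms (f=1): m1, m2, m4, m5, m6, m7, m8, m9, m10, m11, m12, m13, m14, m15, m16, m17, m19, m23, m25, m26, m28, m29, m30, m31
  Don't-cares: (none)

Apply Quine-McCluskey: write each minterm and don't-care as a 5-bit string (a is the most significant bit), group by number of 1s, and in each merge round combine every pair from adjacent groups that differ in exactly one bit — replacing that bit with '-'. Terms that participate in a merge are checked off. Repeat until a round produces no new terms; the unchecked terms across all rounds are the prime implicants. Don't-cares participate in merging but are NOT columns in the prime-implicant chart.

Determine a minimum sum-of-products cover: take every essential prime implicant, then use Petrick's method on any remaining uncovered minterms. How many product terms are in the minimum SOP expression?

[col 0] 00001*, 00010*, 00100*, 00101*, 00110*, 00111*, 01000*, 01001*, 01010*, 01011*, 01100*, 01101*, 01110*, 01111*, 10000*, 10001*, 10011*, 10111*, 11001*, 11010*, 11100*, 11101*, 11110*, 11111*
[col 1] -0001*, -0111*, -1001*, -1010*, -1100*, -1101*, -1110*, -1111*, 0-001*, 0-010*, 0-100*, 0-101*, 0-110*, 0-111*, 00-01*, 00-10*, 001-0*, 001-1*, 0010-*, 0011-*, 01-00*, 01-01*, 01-10*, 01-11*, 010-0*, 010-1*, 0100-*, 0101-*, 011-0*, 011-1*, 0110-*, 0111-*, 1-001*, 1-111*, 10-11, 100-1, 1000-, 11-01*, 11-10*, 111-0*, 111-1*, 1110-*, 1111-*
[col 2] --001, --111, -1-01, -1-10, -11-0*, -11-1*, -110-*, -111-*, 0--01, 0--10, 0-1-0*, 0-1-1*, 0-10-*, 0-11-*, 001--*, 01--0*, 01--1*, 01-0-*, 01-1-*, 010--*, 011--*, 111--*
[col 3] -11--, 0-1--, 01---
Prime implicants: --001, --111, -1-01, -1-10, -11--, 0--01, 0--10, 0-1--, 01---, 10-11, 100-1, 1000-
PI chart (minterm → PIs covering it):
  1 | --001,0--01
  2 | 0--10  (sole → essential)
  4 | 0-1--  (sole → essential)
  5 | 0--01,0-1--
  6 | 0--10,0-1--
  7 | --111,0-1--
  8 | 01---  (sole → essential)
  9 | --001,-1-01,0--01,01---
  10 | -1-10,0--10,01---
  11 | 01---  (sole → essential)
  12 | -11--,0-1--,01---
  13 | -1-01,-11--,0--01,0-1--,01---
  14 | -1-10,-11--,0--10,0-1--,01---
  15 | --111,-11--,0-1--,01---
  16 | 1000-  (sole → essential)
  17 | --001,100-1,1000-
  19 | 10-11,100-1
  23 | --111,10-11
  25 | --001,-1-01
  26 | -1-10  (sole → essential)
  28 | -11--  (sole → essential)
  29 | -1-01,-11--
  30 | -1-10,-11--
  31 | --111,-11--
Essential prime implicants: -1-10, -11--, 0--10, 0-1--, 01---, 1000-
Petrick residual → --001, 10-11
Minimum SOP uses 8 PIs: c'd'e + bde' + bc + a'de' + a'c + a'b + ab'de + ab'c'd'

8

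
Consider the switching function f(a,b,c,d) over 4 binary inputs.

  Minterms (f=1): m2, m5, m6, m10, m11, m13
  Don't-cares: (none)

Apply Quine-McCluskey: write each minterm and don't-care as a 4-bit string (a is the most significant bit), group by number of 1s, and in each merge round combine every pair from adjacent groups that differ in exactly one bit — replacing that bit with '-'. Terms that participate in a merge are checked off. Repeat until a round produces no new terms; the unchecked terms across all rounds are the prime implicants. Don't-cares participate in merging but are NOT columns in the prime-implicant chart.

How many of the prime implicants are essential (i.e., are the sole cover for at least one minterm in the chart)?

3

[col 0] 0010*, 0101*, 0110*, 1010*, 1011*, 1101*
[col 1] -010, -101, 0-10, 101-
Prime implicants: -010, -101, 0-10, 101-
PI chart (minterm → PIs covering it):
  2 | -010,0-10
  5 | -101  (sole → essential)
  6 | 0-10  (sole → essential)
  10 | -010,101-
  11 | 101-  (sole → essential)
  13 | -101  (sole → essential)
Essential prime implicants: -101, 0-10, 101-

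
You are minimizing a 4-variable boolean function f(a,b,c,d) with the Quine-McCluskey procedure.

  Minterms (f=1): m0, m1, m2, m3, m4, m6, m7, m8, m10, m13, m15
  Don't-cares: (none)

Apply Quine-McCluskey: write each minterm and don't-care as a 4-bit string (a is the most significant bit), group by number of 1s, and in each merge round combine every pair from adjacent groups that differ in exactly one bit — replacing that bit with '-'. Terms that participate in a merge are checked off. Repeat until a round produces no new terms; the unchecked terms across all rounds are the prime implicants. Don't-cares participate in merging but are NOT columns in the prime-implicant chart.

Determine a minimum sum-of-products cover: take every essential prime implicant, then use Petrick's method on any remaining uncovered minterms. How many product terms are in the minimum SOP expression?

Round 0: 0000✓ 0001✓ 0010✓ 0011✓ 0100✓ 0110✓ 0111✓ 1000✓ 1010✓ 1101✓ 1111✓
Round 1: -000✓ -010✓ -111 0-00✓ 0-10✓ 0-11✓ 00-0✓ 00-1✓ 000-✓ 001-✓ 01-0✓ 011-✓ 10-0✓ 11-1
Round 2: -0-0 0--0 0-1- 00--
PIs = {-0-0, -111, 0--0, 0-1-, 00--, 11-1}
Coverage chart:
  m0: -0-0,0--0,00--
  m1: 00-- ←essential
  m2: -0-0,0--0,0-1-,00--
  m3: 0-1-,00--
  m4: 0--0 ←essential
  m6: 0--0,0-1-
  m7: -111,0-1-
  m8: -0-0 ←essential
  m10: -0-0 ←essential
  m13: 11-1 ←essential
  m15: -111,11-1
Essential: -0-0, 0--0, 00--, 11-1
Petrick residual → -111
Min cover (5 terms): b'd' + bcd + a'd' + a'b' + abd

5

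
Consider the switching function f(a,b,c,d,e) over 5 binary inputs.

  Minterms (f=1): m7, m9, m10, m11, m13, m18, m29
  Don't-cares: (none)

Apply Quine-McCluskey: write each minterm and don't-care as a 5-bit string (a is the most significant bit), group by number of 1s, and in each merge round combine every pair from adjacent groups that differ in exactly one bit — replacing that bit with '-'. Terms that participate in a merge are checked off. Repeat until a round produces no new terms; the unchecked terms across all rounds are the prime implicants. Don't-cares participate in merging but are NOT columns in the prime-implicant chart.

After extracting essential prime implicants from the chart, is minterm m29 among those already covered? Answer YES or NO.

YES

size-2^0 implicants → 00111  01001(✓)  01010(✓)  01011(✓)  01101(✓)  10010  11101(✓)
size-2^1 implicants → -1101  01-01  010-1  0101-
Unchecked terms (primes): -1101, 00111, 01-01, 010-1, 0101-, 10010
Minterm coverage:
  m7 ⊆ 00111 [E]
  m9 ⊆ 01-01,010-1
  m10 ⊆ 0101- [E]
  m11 ⊆ 010-1,0101-
  m13 ⊆ -1101,01-01
  m18 ⊆ 10010 [E]
  m29 ⊆ -1101 [E]
E = {-1101, 00111, 0101-, 10010}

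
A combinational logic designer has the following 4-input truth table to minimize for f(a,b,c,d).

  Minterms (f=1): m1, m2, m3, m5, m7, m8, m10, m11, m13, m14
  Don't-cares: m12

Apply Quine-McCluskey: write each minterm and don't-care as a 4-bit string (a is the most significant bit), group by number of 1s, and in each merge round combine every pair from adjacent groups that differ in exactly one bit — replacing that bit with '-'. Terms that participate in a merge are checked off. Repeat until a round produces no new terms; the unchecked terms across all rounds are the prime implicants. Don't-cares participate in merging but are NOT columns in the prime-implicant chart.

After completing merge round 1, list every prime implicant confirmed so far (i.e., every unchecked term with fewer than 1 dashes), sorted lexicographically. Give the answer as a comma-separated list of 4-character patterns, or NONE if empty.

NONE

Round 0: 0001✓ 0010✓ 0011✓ 0101✓ 0111✓ 1000✓ 1010✓ 1011✓ 1100✓ 1101✓ 1110✓
Round 1: -010✓ -011✓ -101 0-01✓ 0-11✓ 00-1✓ 001-✓ 01-1✓ 1-00✓ 1-10✓ 10-0✓ 101-✓ 11-0✓ 110-
Round 2: -01- 0--1 1--0
PIs = {-01-, -101, 0--1, 1--0, 110-}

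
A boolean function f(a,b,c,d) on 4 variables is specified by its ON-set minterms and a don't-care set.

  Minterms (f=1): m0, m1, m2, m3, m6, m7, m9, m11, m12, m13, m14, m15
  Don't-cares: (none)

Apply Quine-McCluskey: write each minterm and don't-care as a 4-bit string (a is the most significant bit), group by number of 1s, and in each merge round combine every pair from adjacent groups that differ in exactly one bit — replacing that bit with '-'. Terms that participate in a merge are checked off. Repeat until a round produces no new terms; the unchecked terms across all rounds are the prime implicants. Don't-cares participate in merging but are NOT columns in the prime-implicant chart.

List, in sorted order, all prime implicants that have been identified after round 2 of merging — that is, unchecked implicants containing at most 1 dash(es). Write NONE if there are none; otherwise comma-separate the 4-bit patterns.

Round 0: 0000✓ 0001✓ 0010✓ 0011✓ 0110✓ 0111✓ 1001✓ 1011✓ 1100✓ 1101✓ 1110✓ 1111✓
Round 1: -001✓ -011✓ -110✓ -111✓ 0-10✓ 0-11✓ 00-0✓ 00-1✓ 000-✓ 001-✓ 011-✓ 1-01✓ 1-11✓ 10-1✓ 11-0✓ 11-1✓ 110-✓ 111-✓
Round 2: --11 -0-1 -11- 0-1- 00-- 1--1 11--
PIs = {--11, -0-1, -11-, 0-1-, 00--, 1--1, 11--}

NONE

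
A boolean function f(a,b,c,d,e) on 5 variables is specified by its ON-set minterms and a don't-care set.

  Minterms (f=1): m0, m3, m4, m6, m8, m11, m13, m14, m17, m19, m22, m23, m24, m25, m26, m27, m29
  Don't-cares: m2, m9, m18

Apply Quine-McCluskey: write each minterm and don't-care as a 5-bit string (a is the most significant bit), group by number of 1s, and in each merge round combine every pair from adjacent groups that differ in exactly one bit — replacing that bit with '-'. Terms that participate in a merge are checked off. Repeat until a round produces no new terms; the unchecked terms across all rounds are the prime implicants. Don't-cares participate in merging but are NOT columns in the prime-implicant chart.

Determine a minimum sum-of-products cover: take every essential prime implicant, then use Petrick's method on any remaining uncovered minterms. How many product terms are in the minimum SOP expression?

Round 0: 00000✓ 00010✓ 00011✓ 00100✓ 00110✓ 01000✓ 01001✓ 01011✓ 01101✓ 01110✓ 10001✓ 10010✓ 10011✓ 10110✓ 10111✓ 11000✓ 11001✓ 11010✓ 11011✓ 11101✓
Round 1: -0010✓ -0011✓ -0110✓ -1000✓ -1001✓ -1011✓ -1101✓ 0-000 0-011✓ 0-110 00-00✓ 00-10✓ 000-0✓ 0001-✓ 001-0✓ 01-01✓ 010-1✓ 0100-✓ 1-001✓ 1-010✓ 1-011✓ 10-10✓ 10-11✓ 100-1✓ 1001-✓ 1011-✓ 11-01✓ 110-0✓ 110-1✓ 1100-✓ 1101-✓
Round 2: --011 -0-10 -001- -1-01 -10-1 -100- 00--0 1-0-1 1-01- 10-1- 110--
PIs = {--011, -0-10, -001-, -1-01, -10-1, -100-, 0-000, 0-110, 00--0, 1-0-1, 1-01-, 10-1-, 110--}
Coverage chart:
  m0: 0-000,00--0
  m3: --011,-001-
  m4: 00--0 ←essential
  m6: -0-10,0-110,00--0
  m8: -100-,0-000
  m11: --011,-10-1
  m13: -1-01 ←essential
  m14: 0-110 ←essential
  m17: 1-0-1 ←essential
  m19: --011,-001-,1-0-1,1-01-,10-1-
  m22: -0-10,10-1-
  m23: 10-1- ←essential
  m24: -100-,110--
  m25: -1-01,-10-1,-100-,1-0-1,110--
  m26: 1-01-,110--
  m27: --011,-10-1,1-0-1,1-01-,110--
  m29: -1-01 ←essential
Essential: -1-01, 0-110, 00--0, 1-0-1, 10-1-
Petrick residual → --011, -100-, 1-01-
Min cover (8 terms): c'de + bd'e + bc'd' + a'cde' + a'b'e' + ac'e + ac'd + ab'd

8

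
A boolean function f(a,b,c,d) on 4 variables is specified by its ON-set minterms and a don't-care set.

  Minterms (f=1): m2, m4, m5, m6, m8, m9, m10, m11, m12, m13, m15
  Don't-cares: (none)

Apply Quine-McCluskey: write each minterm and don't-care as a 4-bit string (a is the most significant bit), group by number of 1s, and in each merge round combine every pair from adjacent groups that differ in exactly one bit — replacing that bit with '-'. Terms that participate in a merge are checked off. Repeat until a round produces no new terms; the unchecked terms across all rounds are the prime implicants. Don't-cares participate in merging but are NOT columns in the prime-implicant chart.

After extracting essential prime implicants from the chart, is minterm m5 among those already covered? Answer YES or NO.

YES

size-2^0 implicants → 0010(✓)  0100(✓)  0101(✓)  0110(✓)  1000(✓)  1001(✓)  1010(✓)  1011(✓)  1100(✓)  1101(✓)  1111(✓)
size-2^1 implicants → -010  -100(✓)  -101(✓)  0-10  01-0  010-(✓)  1-00(✓)  1-01(✓)  1-11(✓)  10-0(✓)  10-1(✓)  100-(✓)  101-(✓)  11-1(✓)  110-(✓)
size-2^2 implicants → -10-  1--1  1-0-  10--
Unchecked terms (primes): -010, -10-, 0-10, 01-0, 1--1, 1-0-, 10--
Minterm coverage:
  m2 ⊆ -010,0-10
  m4 ⊆ -10-,01-0
  m5 ⊆ -10- [E]
  m6 ⊆ 0-10,01-0
  m8 ⊆ 1-0-,10--
  m9 ⊆ 1--1,1-0-,10--
  m10 ⊆ -010,10--
  m11 ⊆ 1--1,10--
  m12 ⊆ -10-,1-0-
  m13 ⊆ -10-,1--1,1-0-
  m15 ⊆ 1--1 [E]
E = {-10-, 1--1}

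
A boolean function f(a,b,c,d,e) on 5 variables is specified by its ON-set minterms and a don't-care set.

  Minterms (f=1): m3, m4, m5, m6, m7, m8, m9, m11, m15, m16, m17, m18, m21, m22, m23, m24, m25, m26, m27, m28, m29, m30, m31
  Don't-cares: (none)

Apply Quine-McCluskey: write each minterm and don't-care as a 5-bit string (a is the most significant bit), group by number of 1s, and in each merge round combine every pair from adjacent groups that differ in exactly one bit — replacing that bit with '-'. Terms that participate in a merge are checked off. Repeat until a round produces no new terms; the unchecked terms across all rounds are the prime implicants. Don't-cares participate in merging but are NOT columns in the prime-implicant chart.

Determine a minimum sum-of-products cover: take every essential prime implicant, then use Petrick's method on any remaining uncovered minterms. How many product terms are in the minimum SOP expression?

7

[col 0] 00011*, 00100*, 00101*, 00110*, 00111*, 01000*, 01001*, 01011*, 01111*, 10000*, 10001*, 10010*, 10101*, 10110*, 10111*, 11000*, 11001*, 11010*, 11011*, 11100*, 11101*, 11110*, 11111*
[col 1] -0101*, -0110*, -0111*, -1000*, -1001*, -1011*, -1111*, 0-011*, 0-111*, 00-11*, 001-0*, 001-1*, 0010-*, 0011-*, 01-11*, 010-1*, 0100-*, 1-000*, 1-001*, 1-010*, 1-101*, 1-110*, 1-111*, 10-01*, 10-10*, 100-0*, 1000-*, 101-1*, 1011-*, 11-00*, 11-01*, 11-10*, 11-11*, 110-0*, 110-1*, 1100-*, 1101-*, 111-0*, 111-1*, 1110-*, 1111-*
[col 2] --111, -01-1, -011-, -1-11, -10-1, -100-, 0--11, 001--, 1--01, 1--10, 1-0-0, 1-00-, 1-1-1, 1-11-, 11--0*, 11--1*, 11-0-*, 11-1-*, 110--*, 111--*
[col 3] 11---
Prime implicants: --111, -01-1, -011-, -1-11, -10-1, -100-, 0--11, 001--, 1--01, 1--10, 1-0-0, 1-00-, 1-1-1, 1-11-, 11---
PI chart (minterm → PIs covering it):
  3 | 0--11  (sole → essential)
  4 | 001--  (sole → essential)
  5 | -01-1,001--
  6 | -011-,001--
  7 | --111,-01-1,-011-,0--11,001--
  8 | -100-  (sole → essential)
  9 | -10-1,-100-
  11 | -1-11,-10-1,0--11
  15 | --111,-1-11,0--11
  16 | 1-0-0,1-00-
  17 | 1--01,1-00-
  18 | 1--10,1-0-0
  21 | -01-1,1--01,1-1-1
  22 | -011-,1--10,1-11-
  23 | --111,-01-1,-011-,1-1-1,1-11-
  24 | -100-,1-0-0,1-00-,11---
  25 | -10-1,-100-,1--01,1-00-,11---
  26 | 1--10,1-0-0,11---
  27 | -1-11,-10-1,11---
  28 | 11---  (sole → essential)
  29 | 1--01,1-1-1,11---
  30 | 1--10,1-11-,11---
  31 | --111,-1-11,1-1-1,1-11-,11---
Essential prime implicants: -100-, 0--11, 001--, 11---
Petrick residual → -01-1, 1--10, 1-00-
Minimum SOP uses 7 PIs: b'ce + bc'd' + a'de + a'b'c + ade' + ac'd' + ab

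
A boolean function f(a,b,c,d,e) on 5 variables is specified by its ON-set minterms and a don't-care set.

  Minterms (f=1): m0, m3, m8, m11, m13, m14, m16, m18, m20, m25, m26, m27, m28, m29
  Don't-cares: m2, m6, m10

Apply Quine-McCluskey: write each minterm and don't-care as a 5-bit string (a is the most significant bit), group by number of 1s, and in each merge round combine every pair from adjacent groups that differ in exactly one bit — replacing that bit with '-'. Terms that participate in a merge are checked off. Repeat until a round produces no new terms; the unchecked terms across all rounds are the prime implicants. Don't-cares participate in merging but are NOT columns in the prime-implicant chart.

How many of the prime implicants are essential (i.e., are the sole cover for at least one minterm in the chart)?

size-2^0 implicants → 00000(✓)  00010(✓)  00011(✓)  00110(✓)  01000(✓)  01010(✓)  01011(✓)  01101(✓)  01110(✓)  10000(✓)  10010(✓)  10100(✓)  11001(✓)  11010(✓)  11011(✓)  11100(✓)  11101(✓)
size-2^1 implicants → -0000(✓)  -0010(✓)  -1010(✓)  -1011(✓)  -1101  0-000(✓)  0-010(✓)  0-011(✓)  0-110(✓)  00-10(✓)  000-0(✓)  0001-(✓)  01-10(✓)  010-0(✓)  0101-(✓)  1-010(✓)  1-100  10-00  100-0(✓)  11-01  110-1  1101-(✓)  1110-
size-2^2 implicants → --010  -00-0  -101-  0--10  0-0-0  0-01-
Unchecked terms (primes): --010, -00-0, -101-, -1101, 0--10, 0-0-0, 0-01-, 1-100, 10-00, 11-01, 110-1, 1110-
Minterm coverage:
  m0 ⊆ -00-0,0-0-0
  m3 ⊆ 0-01- [E]
  m8 ⊆ 0-0-0 [E]
  m11 ⊆ -101-,0-01-
  m13 ⊆ -1101 [E]
  m14 ⊆ 0--10 [E]
  m16 ⊆ -00-0,10-00
  m18 ⊆ --010,-00-0
  m20 ⊆ 1-100,10-00
  m25 ⊆ 11-01,110-1
  m26 ⊆ --010,-101-
  m27 ⊆ -101-,110-1
  m28 ⊆ 1-100,1110-
  m29 ⊆ -1101,11-01,1110-
E = {-1101, 0--10, 0-0-0, 0-01-}

4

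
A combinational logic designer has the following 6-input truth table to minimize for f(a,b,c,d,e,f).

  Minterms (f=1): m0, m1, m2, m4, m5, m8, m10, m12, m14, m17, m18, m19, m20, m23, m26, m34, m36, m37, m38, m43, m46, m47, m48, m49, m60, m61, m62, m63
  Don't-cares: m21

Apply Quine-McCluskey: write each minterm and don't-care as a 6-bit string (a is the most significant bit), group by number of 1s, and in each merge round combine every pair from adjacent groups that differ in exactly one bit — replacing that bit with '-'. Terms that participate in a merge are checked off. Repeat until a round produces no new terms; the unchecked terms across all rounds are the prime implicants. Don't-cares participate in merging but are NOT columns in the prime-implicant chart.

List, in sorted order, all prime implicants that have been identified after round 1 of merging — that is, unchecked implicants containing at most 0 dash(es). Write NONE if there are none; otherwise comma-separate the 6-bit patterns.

[col 0] 000000*, 000001*, 000010*, 000100*, 000101*, 001000*, 001010*, 001100*, 001110*, 010001*, 010010*, 010011*, 010100*, 010101*, 010111*, 011010*, 100010*, 100100*, 100101*, 100110*, 101011*, 101110*, 101111*, 110000*, 110001*, 111100*, 111101*, 111110*, 111111*
[col 1] -00010, -00100*, -00101*, -01110, -10001, 0-0001*, 0-0010*, 0-0100*, 0-0101*, 0-1010*, 00-000*, 00-010*, 00-100*, 000-00*, 000-01*, 0000-0*, 00000-*, 00010-*, 001-00*, 001-10*, 0010-0*, 0011-0*, 01-010*, 010-01*, 010-11*, 0100-1*, 01001-, 0101-1*, 01010-*, 1-1110*, 1-1111*, 10-110, 100-10, 1001-0, 10010-*, 101-11, 10111-*, 11000-, 1111-0*, 1111-1*, 11110-*, 11111-*
[col 2] -0010-, 0--010, 0-0-01, 0-010-, 00--00, 00-0-0, 000-0-, 001--0, 010--1, 1-111-, 1111--
Prime implicants: -00010, -0010-, -01110, -10001, 0--010, 0-0-01, 0-010-, 00--00, 00-0-0, 000-0-, 001--0, 010--1, 01001-, 1-111-, 10-110, 100-10, 1001-0, 101-11, 11000-, 1111--

NONE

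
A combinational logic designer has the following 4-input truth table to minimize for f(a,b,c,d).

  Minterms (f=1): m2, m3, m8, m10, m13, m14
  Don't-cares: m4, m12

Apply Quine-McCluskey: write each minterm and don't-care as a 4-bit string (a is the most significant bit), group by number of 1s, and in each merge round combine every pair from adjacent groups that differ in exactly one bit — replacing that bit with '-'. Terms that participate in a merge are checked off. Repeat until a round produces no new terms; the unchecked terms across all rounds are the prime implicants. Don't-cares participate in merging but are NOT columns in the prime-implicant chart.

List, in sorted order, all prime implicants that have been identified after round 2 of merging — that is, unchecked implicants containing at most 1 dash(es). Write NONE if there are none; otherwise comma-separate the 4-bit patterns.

size-2^0 implicants → 0010(✓)  0011(✓)  0100(✓)  1000(✓)  1010(✓)  1100(✓)  1101(✓)  1110(✓)
size-2^1 implicants → -010  -100  001-  1-00(✓)  1-10(✓)  10-0(✓)  11-0(✓)  110-
size-2^2 implicants → 1--0
Unchecked terms (primes): -010, -100, 001-, 1--0, 110-

-010, -100, 001-, 110-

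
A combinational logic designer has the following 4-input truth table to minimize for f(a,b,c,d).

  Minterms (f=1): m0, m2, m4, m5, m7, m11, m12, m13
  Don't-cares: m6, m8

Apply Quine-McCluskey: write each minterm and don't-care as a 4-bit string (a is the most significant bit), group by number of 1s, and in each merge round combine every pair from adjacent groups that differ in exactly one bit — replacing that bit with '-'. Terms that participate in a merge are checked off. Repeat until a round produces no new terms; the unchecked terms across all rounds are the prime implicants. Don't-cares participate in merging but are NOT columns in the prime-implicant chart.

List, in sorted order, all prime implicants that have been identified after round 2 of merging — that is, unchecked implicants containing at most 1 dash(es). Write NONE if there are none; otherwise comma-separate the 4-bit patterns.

1011

Round 0: 0000✓ 0010✓ 0100✓ 0101✓ 0110✓ 0111✓ 1000✓ 1011 1100✓ 1101✓
Round 1: -000✓ -100✓ -101✓ 0-00✓ 0-10✓ 00-0✓ 01-0✓ 01-1✓ 010-✓ 011-✓ 1-00✓ 110-✓
Round 2: --00 -10- 0--0 01--
PIs = {--00, -10-, 0--0, 01--, 1011}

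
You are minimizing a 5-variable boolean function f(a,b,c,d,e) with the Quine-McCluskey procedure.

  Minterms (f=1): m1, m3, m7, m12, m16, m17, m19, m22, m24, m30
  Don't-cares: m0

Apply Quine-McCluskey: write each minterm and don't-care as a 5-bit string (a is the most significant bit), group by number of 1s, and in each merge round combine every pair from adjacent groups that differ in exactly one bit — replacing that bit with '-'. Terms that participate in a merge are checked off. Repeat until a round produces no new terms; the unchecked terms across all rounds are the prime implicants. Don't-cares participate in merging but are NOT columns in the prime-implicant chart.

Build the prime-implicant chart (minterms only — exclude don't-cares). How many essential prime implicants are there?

size-2^0 implicants → 00000(✓)  00001(✓)  00011(✓)  00111(✓)  01100  10000(✓)  10001(✓)  10011(✓)  10110(✓)  11000(✓)  11110(✓)
size-2^1 implicants → -0000(✓)  -0001(✓)  -0011(✓)  00-11  000-1(✓)  0000-(✓)  1-000  1-110  100-1(✓)  1000-(✓)
size-2^2 implicants → -00-1  -000-
Unchecked terms (primes): -00-1, -000-, 00-11, 01100, 1-000, 1-110
Minterm coverage:
  m1 ⊆ -00-1,-000-
  m3 ⊆ -00-1,00-11
  m7 ⊆ 00-11 [E]
  m12 ⊆ 01100 [E]
  m16 ⊆ -000-,1-000
  m17 ⊆ -00-1,-000-
  m19 ⊆ -00-1 [E]
  m22 ⊆ 1-110 [E]
  m24 ⊆ 1-000 [E]
  m30 ⊆ 1-110 [E]
E = {-00-1, 00-11, 01100, 1-000, 1-110}

5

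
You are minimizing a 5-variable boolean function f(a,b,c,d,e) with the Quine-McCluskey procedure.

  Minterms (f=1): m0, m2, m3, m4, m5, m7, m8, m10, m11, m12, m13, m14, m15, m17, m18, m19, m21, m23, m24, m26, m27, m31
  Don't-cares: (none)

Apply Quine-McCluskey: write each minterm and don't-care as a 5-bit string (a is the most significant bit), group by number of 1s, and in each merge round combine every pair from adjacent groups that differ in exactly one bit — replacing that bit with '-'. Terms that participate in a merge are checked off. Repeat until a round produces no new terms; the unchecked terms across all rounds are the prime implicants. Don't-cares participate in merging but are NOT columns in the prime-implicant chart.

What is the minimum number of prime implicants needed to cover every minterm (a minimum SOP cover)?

7

[col 0] 00000*, 00010*, 00011*, 00100*, 00101*, 00111*, 01000*, 01010*, 01011*, 01100*, 01101*, 01110*, 01111*, 10001*, 10010*, 10011*, 10101*, 10111*, 11000*, 11010*, 11011*, 11111*
[col 1] -0010*, -0011*, -0101*, -0111*, -1000*, -1010*, -1011*, -1111*, 0-000*, 0-010*, 0-011*, 0-100*, 0-101*, 0-111*, 00-00*, 00-11*, 000-0*, 0001-*, 001-1*, 0010-*, 01-00*, 01-10*, 01-11*, 010-0*, 0101-*, 011-0*, 011-1*, 0110-*, 0111-*, 1-010*, 1-011*, 1-111*, 10-01*, 10-11*, 100-1*, 1001-*, 101-1*, 11-11*, 110-0*, 1101-*
[col 2] --010*, --011*, --111*, -0-11*, -001-*, -01-1, -1-11*, -10-0, -101-*, 0--00, 0--11*, 0-0-0, 0-01-*, 0-1-1, 0-10-, 01--0, 01-1-, 011--, 1--11*, 1-01-*, 10--1
[col 3] ---11, --01-
Prime implicants: ---11, --01-, -01-1, -10-0, 0--00, 0-0-0, 0-1-1, 0-10-, 01--0, 01-1-, 011--, 10--1
PI chart (minterm → PIs covering it):
  0 | 0--00,0-0-0
  2 | --01-,0-0-0
  3 | ---11,--01-
  4 | 0--00,0-10-
  5 | -01-1,0-1-1,0-10-
  7 | ---11,-01-1,0-1-1
  8 | -10-0,0--00,0-0-0,01--0
  10 | --01-,-10-0,0-0-0,01--0,01-1-
  11 | ---11,--01-,01-1-
  12 | 0--00,0-10-,01--0,011--
  13 | 0-1-1,0-10-,011--
  14 | 01--0,01-1-,011--
  15 | ---11,0-1-1,01-1-,011--
  17 | 10--1  (sole → essential)
  18 | --01-  (sole → essential)
  19 | ---11,--01-,10--1
  21 | -01-1,10--1
  23 | ---11,-01-1,10--1
  24 | -10-0  (sole → essential)
  26 | --01-,-10-0
  27 | ---11,--01-
  31 | ---11  (sole → essential)
Essential prime implicants: ---11, --01-, -10-0, 10--1
Petrick residual → -01-1, 0--00, 011--
Minimum SOP uses 7 PIs: de + c'd + b'ce + bc'e' + a'd'e' + a'bc + ab'e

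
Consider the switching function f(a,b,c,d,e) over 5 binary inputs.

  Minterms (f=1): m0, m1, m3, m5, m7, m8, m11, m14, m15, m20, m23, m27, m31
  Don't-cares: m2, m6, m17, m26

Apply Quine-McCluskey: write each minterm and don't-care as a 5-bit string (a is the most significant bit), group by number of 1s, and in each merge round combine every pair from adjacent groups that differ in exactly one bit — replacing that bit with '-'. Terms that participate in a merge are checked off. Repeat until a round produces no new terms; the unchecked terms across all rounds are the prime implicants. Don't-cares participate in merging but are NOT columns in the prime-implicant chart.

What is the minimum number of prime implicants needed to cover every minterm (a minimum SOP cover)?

[col 0] 00000*, 00001*, 00010*, 00011*, 00101*, 00110*, 00111*, 01000*, 01011*, 01110*, 01111*, 10001*, 10100, 10111*, 11010*, 11011*, 11111*
[col 1] -0001, -0111*, -1011*, -1111*, 0-000, 0-011*, 0-110*, 0-111*, 00-01*, 00-10*, 00-11*, 000-0*, 000-1*, 0000-*, 0001-*, 001-1*, 0011-*, 01-11*, 0111-*, 1-111*, 11-11*, 1101-
[col 2] --111, -1-11, 0--11, 0-11-, 00--1, 00-1-, 000--
Prime implicants: --111, -0001, -1-11, 0--11, 0-000, 0-11-, 00--1, 00-1-, 000--, 10100, 1101-
PI chart (minterm → PIs covering it):
  0 | 0-000,000--
  1 | -0001,00--1,000--
  3 | 0--11,00--1,00-1-,000--
  5 | 00--1  (sole → essential)
  7 | --111,0--11,0-11-,00--1,00-1-
  8 | 0-000  (sole → essential)
  11 | -1-11,0--11
  14 | 0-11-  (sole → essential)
  15 | --111,-1-11,0--11,0-11-
  20 | 10100  (sole → essential)
  23 | --111  (sole → essential)
  27 | -1-11,1101-
  31 | --111,-1-11
Essential prime implicants: --111, 0-000, 0-11-, 00--1, 10100
Petrick residual → -1-11
Minimum SOP uses 6 PIs: cde + bde + a'c'd'e' + a'cd + a'b'e + ab'cd'e'

6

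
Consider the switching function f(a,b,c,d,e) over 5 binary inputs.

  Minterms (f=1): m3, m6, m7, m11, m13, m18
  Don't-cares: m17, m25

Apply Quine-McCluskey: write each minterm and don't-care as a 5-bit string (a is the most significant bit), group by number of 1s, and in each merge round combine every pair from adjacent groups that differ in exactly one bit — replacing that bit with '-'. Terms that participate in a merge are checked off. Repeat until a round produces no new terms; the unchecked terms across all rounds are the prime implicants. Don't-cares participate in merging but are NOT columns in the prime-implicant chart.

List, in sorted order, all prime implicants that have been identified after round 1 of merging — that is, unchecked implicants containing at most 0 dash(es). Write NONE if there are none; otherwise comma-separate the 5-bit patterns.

01101, 10010

size-2^0 implicants → 00011(✓)  00110(✓)  00111(✓)  01011(✓)  01101  10001(✓)  10010  11001(✓)
size-2^1 implicants → 0-011  00-11  0011-  1-001
Unchecked terms (primes): 0-011, 00-11, 0011-, 01101, 1-001, 10010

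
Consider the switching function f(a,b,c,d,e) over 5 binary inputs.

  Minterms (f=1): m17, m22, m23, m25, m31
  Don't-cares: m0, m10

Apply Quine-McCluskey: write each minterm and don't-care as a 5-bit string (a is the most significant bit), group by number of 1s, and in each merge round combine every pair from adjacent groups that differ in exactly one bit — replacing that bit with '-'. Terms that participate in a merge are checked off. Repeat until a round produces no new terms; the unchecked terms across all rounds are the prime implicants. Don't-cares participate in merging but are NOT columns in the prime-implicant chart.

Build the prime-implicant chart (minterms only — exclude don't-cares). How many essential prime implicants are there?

3

[col 0] 00000, 01010, 10001*, 10110*, 10111*, 11001*, 11111*
[col 1] 1-001, 1-111, 1011-
Prime implicants: 00000, 01010, 1-001, 1-111, 1011-
PI chart (minterm → PIs covering it):
  17 | 1-001  (sole → essential)
  22 | 1011-  (sole → essential)
  23 | 1-111,1011-
  25 | 1-001  (sole → essential)
  31 | 1-111  (sole → essential)
Essential prime implicants: 1-001, 1-111, 1011-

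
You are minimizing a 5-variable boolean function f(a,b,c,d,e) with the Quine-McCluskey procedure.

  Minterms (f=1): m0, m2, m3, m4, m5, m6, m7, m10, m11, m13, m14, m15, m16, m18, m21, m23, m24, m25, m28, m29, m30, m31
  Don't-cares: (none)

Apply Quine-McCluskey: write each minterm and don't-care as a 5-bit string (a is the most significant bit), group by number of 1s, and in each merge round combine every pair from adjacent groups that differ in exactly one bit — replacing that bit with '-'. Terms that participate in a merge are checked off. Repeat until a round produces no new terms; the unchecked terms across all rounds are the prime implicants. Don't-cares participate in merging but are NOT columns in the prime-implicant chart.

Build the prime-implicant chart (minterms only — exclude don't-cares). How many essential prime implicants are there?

4

[col 0] 00000*, 00010*, 00011*, 00100*, 00101*, 00110*, 00111*, 01010*, 01011*, 01101*, 01110*, 01111*, 10000*, 10010*, 10101*, 10111*, 11000*, 11001*, 11100*, 11101*, 11110*, 11111*
[col 1] -0000*, -0010*, -0101*, -0111*, -1101*, -1110*, -1111*, 0-010*, 0-011*, 0-101*, 0-110*, 0-111*, 00-00*, 00-10*, 00-11*, 000-0*, 0001-*, 001-0*, 001-1*, 0010-*, 0011-*, 01-10*, 01-11*, 0101-*, 011-1*, 0111-*, 1-000, 1-101*, 1-111*, 100-0*, 101-1*, 11-00*, 11-01*, 1100-*, 111-0*, 111-1*, 1110-*, 1111-*
[col 2] --101*, --111*, -00-0, -01-1*, -11-1*, -111-, 0--10*, 0--11*, 0-01-*, 0-1-1*, 0-11-*, 00--0, 00-1-*, 001--, 01-1-*, 1-1-1*, 11-0-, 111--
[col 3] --1-1, 0--1-
Prime implicants: --1-1, -00-0, -111-, 0--1-, 00--0, 001--, 1-000, 11-0-, 111--
PI chart (minterm → PIs covering it):
  0 | -00-0,00--0
  2 | -00-0,0--1-,00--0
  3 | 0--1-  (sole → essential)
  4 | 00--0,001--
  5 | --1-1,001--
  6 | 0--1-,00--0,001--
  7 | --1-1,0--1-,001--
  10 | 0--1-  (sole → essential)
  11 | 0--1-  (sole → essential)
  13 | --1-1  (sole → essential)
  14 | -111-,0--1-
  15 | --1-1,-111-,0--1-
  16 | -00-0,1-000
  18 | -00-0  (sole → essential)
  21 | --1-1  (sole → essential)
  23 | --1-1  (sole → essential)
  24 | 1-000,11-0-
  25 | 11-0-  (sole → essential)
  28 | 11-0-,111--
  29 | --1-1,11-0-,111--
  30 | -111-,111--
  31 | --1-1,-111-,111--
Essential prime implicants: --1-1, -00-0, 0--1-, 11-0-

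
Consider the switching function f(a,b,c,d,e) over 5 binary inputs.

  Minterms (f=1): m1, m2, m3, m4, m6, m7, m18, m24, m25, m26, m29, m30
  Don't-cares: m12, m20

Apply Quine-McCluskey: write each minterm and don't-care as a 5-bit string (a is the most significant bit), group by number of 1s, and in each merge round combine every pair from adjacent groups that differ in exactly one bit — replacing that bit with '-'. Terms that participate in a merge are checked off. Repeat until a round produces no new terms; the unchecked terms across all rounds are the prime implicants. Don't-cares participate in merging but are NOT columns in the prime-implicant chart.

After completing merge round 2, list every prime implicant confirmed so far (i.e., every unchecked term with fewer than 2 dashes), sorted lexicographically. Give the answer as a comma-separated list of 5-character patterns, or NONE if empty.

Round 0: 00001✓ 00010✓ 00011✓ 00100✓ 00110✓ 00111✓ 01100✓ 10010✓ 10100✓ 11000✓ 11001✓ 11010✓ 11101✓ 11110✓
Round 1: -0010 -0100 0-100 00-10✓ 00-11✓ 000-1 0001-✓ 001-0 0011-✓ 1-010 11-01 11-10 110-0 1100-
Round 2: 00-1-
PIs = {-0010, -0100, 0-100, 00-1-, 000-1, 001-0, 1-010, 11-01, 11-10, 110-0, 1100-}

-0010, -0100, 0-100, 000-1, 001-0, 1-010, 11-01, 11-10, 110-0, 1100-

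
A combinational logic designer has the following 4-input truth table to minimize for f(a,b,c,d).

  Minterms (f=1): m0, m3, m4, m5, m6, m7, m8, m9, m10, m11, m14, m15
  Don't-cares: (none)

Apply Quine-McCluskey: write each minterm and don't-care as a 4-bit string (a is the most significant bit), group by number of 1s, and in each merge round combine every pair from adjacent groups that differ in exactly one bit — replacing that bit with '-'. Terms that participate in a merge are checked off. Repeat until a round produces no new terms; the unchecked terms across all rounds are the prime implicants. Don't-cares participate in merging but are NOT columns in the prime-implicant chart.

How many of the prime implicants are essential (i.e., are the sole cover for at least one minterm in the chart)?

3

[col 0] 0000*, 0011*, 0100*, 0101*, 0110*, 0111*, 1000*, 1001*, 1010*, 1011*, 1110*, 1111*
[col 1] -000, -011*, -110*, -111*, 0-00, 0-11*, 01-0*, 01-1*, 010-*, 011-*, 1-10*, 1-11*, 10-0*, 10-1*, 100-*, 101-*, 111-*
[col 2] --11, -11-, 01--, 1-1-, 10--
Prime implicants: --11, -000, -11-, 0-00, 01--, 1-1-, 10--
PI chart (minterm → PIs covering it):
  0 | -000,0-00
  3 | --11  (sole → essential)
  4 | 0-00,01--
  5 | 01--  (sole → essential)
  6 | -11-,01--
  7 | --11,-11-,01--
  8 | -000,10--
  9 | 10--  (sole → essential)
  10 | 1-1-,10--
  11 | --11,1-1-,10--
  14 | -11-,1-1-
  15 | --11,-11-,1-1-
Essential prime implicants: --11, 01--, 10--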